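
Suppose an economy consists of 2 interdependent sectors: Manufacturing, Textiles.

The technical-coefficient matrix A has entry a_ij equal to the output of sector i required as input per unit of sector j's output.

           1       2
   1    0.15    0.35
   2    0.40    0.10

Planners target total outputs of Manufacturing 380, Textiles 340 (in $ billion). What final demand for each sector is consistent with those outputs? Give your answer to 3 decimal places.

d_1 = 204.000, d_2 = 154.000

I − A =
  [   0.85    -0.35]
  [  -0.40     0.90]
d = (I − A) x:
  d_1 = (+0.85)·380 + (-0.35)·340 = 204.000
  d_2 = (-0.40)·380 + (+0.90)·340 = 154.000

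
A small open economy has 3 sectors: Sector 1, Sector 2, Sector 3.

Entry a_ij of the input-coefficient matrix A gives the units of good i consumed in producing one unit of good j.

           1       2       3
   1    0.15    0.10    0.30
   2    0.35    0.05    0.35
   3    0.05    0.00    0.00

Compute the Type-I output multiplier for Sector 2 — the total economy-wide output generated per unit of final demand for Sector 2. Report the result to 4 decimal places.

I − A =
  [   0.85    -0.10    -0.30]
  [  -0.35     0.95    -0.35]
  [  -0.05     0.00     1.00]
Cofactors of I−A, C_ij = (−1)^(i+j)·(minor ij) (rows/columns in the sector order above):
  C_11 = (0.95)(1.00) − (-0.35)(0.00) = 0.9500
  C_12 = −[(-0.35)(1.00) − (-0.35)(-0.05)] = 0.3675
  C_13 = (-0.35)(0.00) − (0.95)(-0.05) = 0.0475
  C_21 = −[(-0.10)(1.00) − (-0.30)(0.00)] = 0.1000
  C_22 = (0.85)(1.00) − (-0.30)(-0.05) = 0.8350
  C_23 = −[(0.85)(0.00) − (-0.10)(-0.05)] = 0.0050
  C_31 = (-0.10)(-0.35) − (-0.30)(0.95) = 0.3200
  C_32 = −[(0.85)(-0.35) − (-0.30)(-0.35)] = 0.4025
  C_33 = (0.85)(0.95) − (-0.10)(-0.35) = 0.7725
det(I−A) = Σ_j (I−A)_1j·C_1j = (0.85)(0.9500) + (-0.10)(0.3675) + (-0.30)(0.0475) = 0.7565
adj(I−A) = Cᵀ =
  [ 0.9500   0.1000   0.3200]
  [ 0.3675   0.8350   0.4025]
  [ 0.0475   0.0050   0.7725]
(I − A)⁻¹ = adj(I−A) / det(I−A) ≈
  [   1.25578     0.13219     0.42300]
  [   0.48579     1.10377     0.53206]
  [   0.06279     0.00661     1.02115]
The output multiplier for sector j is the column-j sum of the Leontief inverse (I − A)⁻¹ = adj(I−A) / det(I−A).
Column 2 of adj(I−A): (0.1000, 0.8350, 0.0050); det(I−A) = 0.7565.
m_2 = (0.1000 + 0.8350 + 0.0050) / 0.7565 = 0.94 / 0.7565 ≈ 1.2426.

m_2 = 1.2426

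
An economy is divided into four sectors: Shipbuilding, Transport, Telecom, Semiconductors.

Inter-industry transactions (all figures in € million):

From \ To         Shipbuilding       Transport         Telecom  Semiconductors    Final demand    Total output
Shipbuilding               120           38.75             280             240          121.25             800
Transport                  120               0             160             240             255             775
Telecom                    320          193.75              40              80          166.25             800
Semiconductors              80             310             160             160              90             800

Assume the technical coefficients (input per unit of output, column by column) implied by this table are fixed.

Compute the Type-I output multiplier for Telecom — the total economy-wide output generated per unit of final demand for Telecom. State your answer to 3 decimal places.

Technical coefficients a_ij = z_ij / X_j:
  a_11 = 120/800 = 0.15, a_21 = 120/800 = 0.15, a_31 = 320/800 = 0.40, a_41 = 80/800 = 0.10
  a_12 = 38.75/775 = 0.05, a_22 = 0/775 = 0.00, a_32 = 193.75/775 = 0.25, a_42 = 310/775 = 0.40
  a_13 = 280/800 = 0.35, a_23 = 160/800 = 0.20, a_33 = 40/800 = 0.05, a_43 = 160/800 = 0.20
  a_14 = 240/800 = 0.30, a_24 = 240/800 = 0.30, a_34 = 80/800 = 0.10, a_44 = 160/800 = 0.20
I − A =
  [   0.85    -0.05    -0.35    -0.30]
  [  -0.15     1.00    -0.20    -0.30]
  [  -0.40    -0.25     0.95    -0.10]
  [  -0.10    -0.40    -0.20     0.80]
Compute the cofactors C_ij = (−1)^(i+j)·(3×3 minor ij) of I−A; the adjugate is their transpose:
adj(I−A) = Cᵀ =
  [ 0.56300   0.25000   0.33300   0.34650]
  [ 0.22950   0.46100   0.24250   0.28925]
  [ 0.32550   0.26100   0.52250   0.28525]
  [ 0.26650   0.32700   0.29350   0.60075]
det(I−A) = Σ_j (I−A)_1j·C_1j = (0.85)(0.56300) + (-0.05)(0.22950) + (-0.35)(0.32550) + (-0.30)(0.26650) = 0.2732
(I − A)⁻¹ = adj(I−A) / det(I−A) ≈
  [   2.0608     0.9151     1.2189     1.2683]
  [   0.8400     1.6874     0.8876     1.0587]
  [   1.1914     0.9553     1.9125     1.0441]
  [   0.9755     1.1969     1.0743     2.1989]
The output multiplier for sector j is the column-j sum of the Leontief inverse (I − A)⁻¹ = adj(I−A) / det(I−A).
Column 3 of adj(I−A): (0.33300, 0.24250, 0.52250, 0.29350); det(I−A) = 0.2732.
m_3 = (0.33300 + 0.24250 + 0.52250 + 0.29350) / 0.2732 = 1.3915 / 0.2732 ≈ 5.093.

m_3 = 5.093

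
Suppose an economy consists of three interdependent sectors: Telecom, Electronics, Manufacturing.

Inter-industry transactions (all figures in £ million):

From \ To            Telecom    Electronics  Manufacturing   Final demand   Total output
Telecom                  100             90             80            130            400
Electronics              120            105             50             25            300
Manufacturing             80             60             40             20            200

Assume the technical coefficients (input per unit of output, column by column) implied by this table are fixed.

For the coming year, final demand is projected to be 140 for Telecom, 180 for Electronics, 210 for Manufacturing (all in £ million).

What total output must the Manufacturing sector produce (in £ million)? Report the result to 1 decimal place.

x_3 = 780.3

Technical coefficients a_ij = z_ij / X_j:
  a_11 = 100/400 = 0.25, a_21 = 120/400 = 0.30, a_31 = 80/400 = 0.20
  a_12 = 90/300 = 0.30, a_22 = 105/300 = 0.35, a_32 = 60/300 = 0.20
  a_13 = 80/200 = 0.40, a_23 = 50/200 = 0.25, a_33 = 40/200 = 0.20
I − A =
  [   0.75    -0.30    -0.40]
  [  -0.30     0.65    -0.25]
  [  -0.20    -0.20     0.80]
Cofactors of I−A, C_ij = (−1)^(i+j)·(minor ij) (rows/columns in the sector order above):
  C_11 = (0.65)(0.80) − (-0.25)(-0.20) = 0.4700
  C_12 = −[(-0.30)(0.80) − (-0.25)(-0.20)] = 0.2900
  C_13 = (-0.30)(-0.20) − (0.65)(-0.20) = 0.1900
  C_21 = −[(-0.30)(0.80) − (-0.40)(-0.20)] = 0.3200
  C_22 = (0.75)(0.80) − (-0.40)(-0.20) = 0.5200
  C_23 = −[(0.75)(-0.20) − (-0.30)(-0.20)] = 0.2100
  C_31 = (-0.30)(-0.25) − (-0.40)(0.65) = 0.3350
  C_32 = −[(0.75)(-0.25) − (-0.40)(-0.30)] = 0.3075
  C_33 = (0.75)(0.65) − (-0.30)(-0.30) = 0.3975
det(I−A) = Σ_j (I−A)_1j·C_1j = (0.75)(0.4700) + (-0.30)(0.2900) + (-0.40)(0.1900) = 0.1895
adj(I−A) = Cᵀ =
  [ 0.4700   0.3200   0.3350]
  [ 0.2900   0.5200   0.3075]
  [ 0.1900   0.2100   0.3975]
(I − A)⁻¹ = adj(I−A) / det(I−A) ≈
  [   2.4802     1.6887     1.7678]
  [   1.5303     2.7441     1.6227]
  [   1.0026     1.1082     2.0976]
x = (I − A)⁻¹ d = adj(I−A)·d / det(I−A), with det(I−A) = 0.1895:
  x_1 = (0.4700·140 + 0.3200·180 + 0.3350·210) / 0.1895 = 193.75 / 0.1895 ≈ 1022.4
  x_2 = (0.2900·140 + 0.5200·180 + 0.3075·210) / 0.1895 = 198.775 / 0.1895 ≈ 1048.9
  x_3 = (0.1900·140 + 0.2100·180 + 0.3975·210) / 0.1895 = 147.875 / 0.1895 ≈ 780.3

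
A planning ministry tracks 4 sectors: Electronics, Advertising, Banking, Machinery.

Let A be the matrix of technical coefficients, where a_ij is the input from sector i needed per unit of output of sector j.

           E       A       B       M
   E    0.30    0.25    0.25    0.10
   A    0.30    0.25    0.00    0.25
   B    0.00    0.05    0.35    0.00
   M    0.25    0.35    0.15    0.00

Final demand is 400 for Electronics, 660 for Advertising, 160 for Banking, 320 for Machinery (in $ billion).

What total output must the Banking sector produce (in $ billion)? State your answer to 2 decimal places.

I − A =
  [   0.70    -0.25    -0.25    -0.10]
  [  -0.30     0.75     0.00    -0.25]
  [   0.00    -0.05     0.65     0.00]
  [  -0.25    -0.35    -0.15     1.00]
Compute the cofactors C_ij = (−1)^(i+j)·(3×3 minor ij) of I−A; the adjugate is their transpose:
adj(I−A) = Cᵀ =
  [ 0.428750   0.198500   0.186250   0.092500]
  [ 0.235625   0.438750   0.121375   0.133250]
  [ 0.018125   0.033750   0.343875   0.010250]
  [ 0.192375   0.208250   0.140625   0.288750]
det(I−A) = Σ_j (I−A)_1j·C_1j = (0.70)(0.428750) + (-0.25)(0.235625) + (-0.25)(0.018125) + (-0.10)(0.192375) = 0.21745
(I − A)⁻¹ = adj(I−A) / det(I−A) ≈
  [   1.9717     0.9129     0.8565     0.4254]
  [   1.0836     2.0177     0.5582     0.6128]
  [   0.0834     0.1552     1.5814     0.0471]
  [   0.8847     0.9577     0.6467     1.3279]
x = (I − A)⁻¹ d = adj(I−A)·d / det(I−A), with det(I−A) = 0.21745:
  x_E = (0.428750·400 + 0.198500·660 + 0.186250·160 + 0.092500·320) / 0.21745 = 361.91 / 0.21745 ≈ 1664.34
  x_A = (0.235625·400 + 0.438750·660 + 0.121375·160 + 0.133250·320) / 0.21745 = 445.885 / 0.21745 ≈ 2050.52
  x_B = (0.018125·400 + 0.033750·660 + 0.343875·160 + 0.010250·320) / 0.21745 = 87.825 / 0.21745 ≈ 403.89
  x_M = (0.192375·400 + 0.208250·660 + 0.140625·160 + 0.288750·320) / 0.21745 = 329.295 / 0.21745 ≈ 1514.35

x_B = 403.89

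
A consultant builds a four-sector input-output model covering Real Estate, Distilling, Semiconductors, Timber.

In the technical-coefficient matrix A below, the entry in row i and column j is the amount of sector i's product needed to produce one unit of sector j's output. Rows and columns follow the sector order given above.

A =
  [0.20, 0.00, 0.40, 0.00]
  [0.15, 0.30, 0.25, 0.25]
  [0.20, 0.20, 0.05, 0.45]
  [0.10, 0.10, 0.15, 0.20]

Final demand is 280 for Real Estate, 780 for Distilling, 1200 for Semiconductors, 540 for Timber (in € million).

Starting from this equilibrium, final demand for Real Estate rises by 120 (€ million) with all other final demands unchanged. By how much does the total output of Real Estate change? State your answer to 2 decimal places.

I − A =
  [   0.80     0.00    -0.40     0.00]
  [  -0.15     0.70    -0.25    -0.25]
  [  -0.20    -0.20     0.95    -0.45]
  [  -0.10    -0.10    -0.15     0.80]
Compute the cofactors C_ij = (−1)^(i+j)·(3×3 minor ij) of I−A; the adjugate is their transpose:
adj(I−A) = Cᵀ =
  [ 0.402250   0.082000   0.214000   0.146000]
  [ 0.186375   0.472000   0.248000   0.287000]
  [ 0.174250   0.164000   0.428000   0.292000]
  [ 0.106250   0.100000   0.138000   0.424000]
det(I−A) = Σ_j (I−A)_1j·C_1j = (0.80)(0.402250) + (0.00)(0.186375) + (-0.40)(0.174250) + (0.00)(0.106250) = 0.2521
(I − A)⁻¹ = adj(I−A) / det(I−A) ≈
  [   1.5956     0.3253     0.8489     0.5791]
  [   0.7393     1.8723     0.9837     1.1384]
  [   0.6912     0.6505     1.6977     1.1583]
  [   0.4215     0.3967     0.5474     1.6819]
Δx = (I − A)⁻¹ Δd with Δd having +120 in the Real Estate component and 0 elsewhere.
So Δx_1 = L_11 · (+120), where L_11 = adj(I−A)_11 / det(I−A) = 0.402250 / 0.2521.
Δx_1 = 0.402250 × (+120) / 0.2521 = 48.27 / 0.2521 ≈ 191.47.

Δx_1 = 191.47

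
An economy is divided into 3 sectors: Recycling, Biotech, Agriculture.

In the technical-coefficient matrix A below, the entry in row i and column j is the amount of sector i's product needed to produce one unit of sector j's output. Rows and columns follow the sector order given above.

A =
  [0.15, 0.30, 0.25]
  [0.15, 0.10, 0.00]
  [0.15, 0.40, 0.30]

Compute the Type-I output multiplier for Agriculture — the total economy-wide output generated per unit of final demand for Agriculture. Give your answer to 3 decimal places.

I − A =
  [   0.85    -0.30    -0.25]
  [  -0.15     0.90     0.00]
  [  -0.15    -0.40     0.70]
Cofactors of I−A, C_ij = (−1)^(i+j)·(minor ij) (rows/columns in the sector order above):
  C_11 = (0.90)(0.70) − (0.00)(-0.40) = 0.6300
  C_12 = −[(-0.15)(0.70) − (0.00)(-0.15)] = 0.1050
  C_13 = (-0.15)(-0.40) − (0.90)(-0.15) = 0.1950
  C_21 = −[(-0.30)(0.70) − (-0.25)(-0.40)] = 0.3100
  C_22 = (0.85)(0.70) − (-0.25)(-0.15) = 0.5575
  C_23 = −[(0.85)(-0.40) − (-0.30)(-0.15)] = 0.3850
  C_31 = (-0.30)(0.00) − (-0.25)(0.90) = 0.2250
  C_32 = −[(0.85)(0.00) − (-0.25)(-0.15)] = 0.0375
  C_33 = (0.85)(0.90) − (-0.30)(-0.15) = 0.7200
det(I−A) = Σ_j (I−A)_1j·C_1j = (0.85)(0.6300) + (-0.30)(0.1050) + (-0.25)(0.1950) = 0.45525
adj(I−A) = Cᵀ =
  [ 0.6300   0.3100   0.2250]
  [ 0.1050   0.5575   0.0375]
  [ 0.1950   0.3850   0.7200]
(I − A)⁻¹ = adj(I−A) / det(I−A) ≈
  [   1.3839     0.6809     0.4942]
  [   0.2306     1.2246     0.0824]
  [   0.4283     0.8457     1.5815]
The output multiplier for sector j is the column-j sum of the Leontief inverse (I − A)⁻¹ = adj(I−A) / det(I−A).
Column A of adj(I−A): (0.2250, 0.0375, 0.7200); det(I−A) = 0.45525.
m_A = (0.2250 + 0.0375 + 0.7200) / 0.45525 = 0.9825 / 0.45525 ≈ 2.158.

m_A = 2.158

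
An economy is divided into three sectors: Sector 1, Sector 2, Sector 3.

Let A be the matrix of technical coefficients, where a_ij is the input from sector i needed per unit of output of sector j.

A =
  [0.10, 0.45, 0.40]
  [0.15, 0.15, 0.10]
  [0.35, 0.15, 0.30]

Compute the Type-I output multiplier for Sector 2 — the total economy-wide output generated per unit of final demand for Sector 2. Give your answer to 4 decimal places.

m_2 = 3.4970

I − A =
  [   0.90    -0.45    -0.40]
  [  -0.15     0.85    -0.10]
  [  -0.35    -0.15     0.70]
Cofactors of I−A, C_ij = (−1)^(i+j)·(minor ij) (rows/columns in the sector order above):
  C_11 = (0.85)(0.70) − (-0.10)(-0.15) = 0.5800
  C_12 = −[(-0.15)(0.70) − (-0.10)(-0.35)] = 0.1400
  C_13 = (-0.15)(-0.15) − (0.85)(-0.35) = 0.3200
  C_21 = −[(-0.45)(0.70) − (-0.40)(-0.15)] = 0.3750
  C_22 = (0.90)(0.70) − (-0.40)(-0.35) = 0.4900
  C_23 = −[(0.90)(-0.15) − (-0.45)(-0.35)] = 0.2925
  C_31 = (-0.45)(-0.10) − (-0.40)(0.85) = 0.3850
  C_32 = −[(0.90)(-0.10) − (-0.40)(-0.15)] = 0.1500
  C_33 = (0.90)(0.85) − (-0.45)(-0.15) = 0.6975
det(I−A) = Σ_j (I−A)_1j·C_1j = (0.90)(0.5800) + (-0.45)(0.1400) + (-0.40)(0.3200) = 0.3310
adj(I−A) = Cᵀ =
  [ 0.5800   0.3750   0.3850]
  [ 0.1400   0.4900   0.1500]
  [ 0.3200   0.2925   0.6975]
(I − A)⁻¹ = adj(I−A) / det(I−A) ≈
  [   1.75227     1.13293     1.16314]
  [   0.42296     1.48036     0.45317]
  [   0.96677     0.88369     2.10725]
The output multiplier for sector j is the column-j sum of the Leontief inverse (I − A)⁻¹ = adj(I−A) / det(I−A).
Column 2 of adj(I−A): (0.3750, 0.4900, 0.2925); det(I−A) = 0.3310.
m_2 = (0.3750 + 0.4900 + 0.2925) / 0.3310 = 1.1575 / 0.3310 ≈ 3.4970.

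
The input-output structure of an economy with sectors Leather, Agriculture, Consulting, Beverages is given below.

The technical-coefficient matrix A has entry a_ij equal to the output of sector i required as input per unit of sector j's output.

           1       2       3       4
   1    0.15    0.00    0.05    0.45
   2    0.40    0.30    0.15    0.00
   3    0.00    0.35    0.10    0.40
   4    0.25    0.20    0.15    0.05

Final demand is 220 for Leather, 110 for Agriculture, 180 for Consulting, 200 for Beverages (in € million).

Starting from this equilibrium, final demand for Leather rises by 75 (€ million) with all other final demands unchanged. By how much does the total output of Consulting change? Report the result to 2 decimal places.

I − A =
  [   0.85     0.00    -0.05    -0.45]
  [  -0.40     0.70    -0.15     0.00]
  [   0.00    -0.35     0.90    -0.40]
  [  -0.25    -0.20    -0.15     0.95]
Compute the cofactors C_ij = (−1)^(i+j)·(3×3 minor ij) of I−A; the adjugate is their transpose:
adj(I−A) = Cᵀ =
  [ 0.494625   0.125250   0.094000   0.273875]
  [ 0.333000   0.569500   0.150250   0.221000]
  [ 0.235000   0.311250   0.450500   0.301000]
  [ 0.237375   0.202000   0.127500   0.483875]
det(I−A) = Σ_j (I−A)_1j·C_1j = (0.85)(0.494625) + (0.00)(0.333000) + (-0.05)(0.235000) + (-0.45)(0.237375) = 0.3018625
(I − A)⁻¹ = adj(I−A) / det(I−A) ≈
  [   1.6386     0.4149     0.3114     0.9073]
  [   1.1032     1.8866     0.4977     0.7321]
  [   0.7785     1.0311     1.4924     0.9971]
  [   0.7864     0.6692     0.4224     1.6030]
Δx = (I − A)⁻¹ Δd with Δd having +75 in the Leather component and 0 elsewhere.
So Δx_3 = L_31 · (+75), where L_31 = adj(I−A)_31 / det(I−A) = 0.235000 / 0.3018625.
Δx_3 = 0.235000 × (+75) / 0.3018625 = 17.625 / 0.3018625 ≈ 58.39.

Δx_3 = 58.39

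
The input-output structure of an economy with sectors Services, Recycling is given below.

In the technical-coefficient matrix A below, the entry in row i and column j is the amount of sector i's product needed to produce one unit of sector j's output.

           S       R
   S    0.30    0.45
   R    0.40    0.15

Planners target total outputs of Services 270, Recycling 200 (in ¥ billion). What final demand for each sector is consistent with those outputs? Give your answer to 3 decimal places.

d_S = 99.000, d_R = 62.000

I − A =
  [   0.70    -0.45]
  [  -0.40     0.85]
d = (I − A) x:
  d_S = (+0.70)·270 + (-0.45)·200 = 99.000
  d_R = (-0.40)·270 + (+0.85)·200 = 62.000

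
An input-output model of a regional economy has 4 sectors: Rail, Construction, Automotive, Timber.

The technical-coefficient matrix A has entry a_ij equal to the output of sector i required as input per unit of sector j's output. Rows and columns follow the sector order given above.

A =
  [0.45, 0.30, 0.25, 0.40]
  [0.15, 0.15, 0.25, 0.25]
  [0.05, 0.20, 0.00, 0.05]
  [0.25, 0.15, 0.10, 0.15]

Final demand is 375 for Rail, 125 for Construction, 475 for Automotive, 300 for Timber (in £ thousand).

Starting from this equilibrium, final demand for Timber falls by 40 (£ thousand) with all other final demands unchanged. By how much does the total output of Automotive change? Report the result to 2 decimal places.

I − A =
  [   0.55    -0.30    -0.25    -0.40]
  [  -0.15     0.85    -0.25    -0.25]
  [  -0.05    -0.20     1.00    -0.05]
  [  -0.25    -0.15    -0.10     0.85]
Compute the cofactors C_ij = (−1)^(i+j)·(3×3 minor ij) of I−A; the adjugate is their transpose:
adj(I−A) = Cᵀ =
  [ 0.631375   0.365875   0.291500   0.421875]
  [ 0.204250   0.349000   0.159125   0.208125]
  [ 0.084000   0.097125   0.225750   0.081375]
  [ 0.231625   0.180625   0.140375   0.373125]
det(I−A) = Σ_j (I−A)_1j·C_1j = (0.55)(0.631375) + (-0.30)(0.204250) + (-0.25)(0.084000) + (-0.40)(0.231625) = 0.17233125
(I − A)⁻¹ = adj(I−A) / det(I−A) ≈
  [   3.6637     2.1231     1.6915     2.4480]
  [   1.1852     2.0252     0.9234     1.2077]
  [   0.4874     0.5636     1.3100     0.4722]
  [   1.3441     1.0481     0.8146     2.1652]
Δx = (I − A)⁻¹ Δd with Δd having -40 in the Timber component and 0 elsewhere.
So Δx_3 = L_34 · (-40), where L_34 = adj(I−A)_34 / det(I−A) = 0.081375 / 0.17233125.
Δx_3 = 0.081375 × (-40) / 0.17233125 = -3.255 / 0.17233125 ≈ -18.89.

Δx_3 = -18.89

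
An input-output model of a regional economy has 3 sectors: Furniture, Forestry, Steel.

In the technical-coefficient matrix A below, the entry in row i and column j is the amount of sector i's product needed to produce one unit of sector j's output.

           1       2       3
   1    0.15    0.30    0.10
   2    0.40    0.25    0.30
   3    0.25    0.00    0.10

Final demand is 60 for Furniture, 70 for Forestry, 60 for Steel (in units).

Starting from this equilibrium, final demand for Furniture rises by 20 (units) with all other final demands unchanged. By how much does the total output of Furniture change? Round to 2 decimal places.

Δx_1 = 31.80

I − A =
  [   0.85    -0.30    -0.10]
  [  -0.40     0.75    -0.30]
  [  -0.25     0.00     0.90]
Cofactors of I−A, C_ij = (−1)^(i+j)·(minor ij) (rows/columns in the sector order above):
  C_11 = (0.75)(0.90) − (-0.30)(0.00) = 0.6750
  C_12 = −[(-0.40)(0.90) − (-0.30)(-0.25)] = 0.4350
  C_13 = (-0.40)(0.00) − (0.75)(-0.25) = 0.1875
  C_21 = −[(-0.30)(0.90) − (-0.10)(0.00)] = 0.2700
  C_22 = (0.85)(0.90) − (-0.10)(-0.25) = 0.7400
  C_23 = −[(0.85)(0.00) − (-0.30)(-0.25)] = 0.0750
  C_31 = (-0.30)(-0.30) − (-0.10)(0.75) = 0.1650
  C_32 = −[(0.85)(-0.30) − (-0.10)(-0.40)] = 0.2950
  C_33 = (0.85)(0.75) − (-0.30)(-0.40) = 0.5175
det(I−A) = Σ_j (I−A)_1j·C_1j = (0.85)(0.6750) + (-0.30)(0.4350) + (-0.10)(0.1875) = 0.4245
adj(I−A) = Cᵀ =
  [ 0.6750   0.2700   0.1650]
  [ 0.4350   0.7400   0.2950]
  [ 0.1875   0.0750   0.5175]
(I − A)⁻¹ = adj(I−A) / det(I−A) ≈
  [   1.5901     0.6360     0.3887]
  [   1.0247     1.7432     0.6949]
  [   0.4417     0.1767     1.2191]
Δx = (I − A)⁻¹ Δd with Δd having +20 in the Furniture component and 0 elsewhere.
So Δx_1 = L_11 · (+20), where L_11 = adj(I−A)_11 / det(I−A) = 0.6750 / 0.4245.
Δx_1 = 0.6750 × (+20) / 0.4245 = 13.50 / 0.4245 ≈ 31.80.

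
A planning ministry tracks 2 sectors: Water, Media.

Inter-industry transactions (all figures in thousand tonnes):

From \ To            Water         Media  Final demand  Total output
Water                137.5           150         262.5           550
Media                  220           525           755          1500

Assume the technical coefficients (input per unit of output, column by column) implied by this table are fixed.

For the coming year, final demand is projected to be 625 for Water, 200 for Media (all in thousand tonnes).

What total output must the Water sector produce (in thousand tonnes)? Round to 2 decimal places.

x_1 = 952.51

Technical coefficients a_ij = z_ij / X_j:
  a_11 = 137.5/550 = 0.25, a_21 = 220/550 = 0.40
  a_12 = 150/1500 = 0.10, a_22 = 525/1500 = 0.35
I − A =
  [   0.75    -0.10]
  [  -0.40     0.65]
det(I−A) = (0.75)(0.65) − (-0.10)(-0.40) = 0.4475
adj(I−A) = [[0.65, 0.10], [0.40, 0.75]]
(I − A)⁻¹ = adj(I−A) / det(I−A) ≈
  [   1.4525     0.2235]
  [   0.8939     1.6760]
x = (I − A)⁻¹ d = adj(I−A)·d / det(I−A), with det(I−A) = 0.4475:
  x_1 = (0.65·625 + 0.10·200) / 0.4475 = 426.25 / 0.4475 ≈ 952.51
  x_2 = (0.40·625 + 0.75·200) / 0.4475 = 400.00 / 0.4475 ≈ 893.85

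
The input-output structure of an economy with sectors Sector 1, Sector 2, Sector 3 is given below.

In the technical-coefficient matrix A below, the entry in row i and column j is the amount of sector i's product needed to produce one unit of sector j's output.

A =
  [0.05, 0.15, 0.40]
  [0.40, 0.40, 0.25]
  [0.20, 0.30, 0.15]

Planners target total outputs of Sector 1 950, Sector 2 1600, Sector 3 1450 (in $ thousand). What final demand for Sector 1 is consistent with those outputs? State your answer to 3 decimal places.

d_1 = 82.500

I − A =
  [   0.95    -0.15    -0.40]
  [  -0.40     0.60    -0.25]
  [  -0.20    -0.30     0.85]
d = (I − A) x:
  d_1 = (+0.95)·950 + (-0.15)·1600 + (-0.40)·1450 = 82.500
  d_2 = (-0.40)·950 + (+0.60)·1600 + (-0.25)·1450 = 217.500
  d_3 = (-0.20)·950 + (-0.30)·1600 + (+0.85)·1450 = 562.500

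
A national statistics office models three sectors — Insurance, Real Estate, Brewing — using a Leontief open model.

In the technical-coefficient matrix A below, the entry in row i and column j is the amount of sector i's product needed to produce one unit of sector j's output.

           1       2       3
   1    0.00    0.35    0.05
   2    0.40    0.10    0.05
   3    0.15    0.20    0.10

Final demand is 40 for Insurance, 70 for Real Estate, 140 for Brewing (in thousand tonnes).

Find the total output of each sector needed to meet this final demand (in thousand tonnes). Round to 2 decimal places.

x_1 = 96.12, x_2 = 131.66, x_3 = 200.83

I − A =
  [   1.00    -0.35    -0.05]
  [  -0.40     0.90    -0.05]
  [  -0.15    -0.20     0.90]
Cofactors of I−A, C_ij = (−1)^(i+j)·(minor ij) (rows/columns in the sector order above):
  C_11 = (0.90)(0.90) − (-0.05)(-0.20) = 0.8000
  C_12 = −[(-0.40)(0.90) − (-0.05)(-0.15)] = 0.3675
  C_13 = (-0.40)(-0.20) − (0.90)(-0.15) = 0.2150
  C_21 = −[(-0.35)(0.90) − (-0.05)(-0.20)] = 0.3250
  C_22 = (1.00)(0.90) − (-0.05)(-0.15) = 0.8925
  C_23 = −[(1.00)(-0.20) − (-0.35)(-0.15)] = 0.2525
  C_31 = (-0.35)(-0.05) − (-0.05)(0.90) = 0.0625
  C_32 = −[(1.00)(-0.05) − (-0.05)(-0.40)] = 0.0700
  C_33 = (1.00)(0.90) − (-0.35)(-0.40) = 0.7600
det(I−A) = Σ_j (I−A)_1j·C_1j = (1.00)(0.8000) + (-0.35)(0.3675) + (-0.05)(0.2150) = 0.660625
adj(I−A) = Cᵀ =
  [ 0.8000   0.3250   0.0625]
  [ 0.3675   0.8925   0.0700]
  [ 0.2150   0.2525   0.7600]
(I − A)⁻¹ = adj(I−A) / det(I−A) ≈
  [   1.2110     0.4920     0.0946]
  [   0.5563     1.3510     0.1060]
  [   0.3254     0.3822     1.1504]
x = (I − A)⁻¹ d = adj(I−A)·d / det(I−A), with det(I−A) = 0.660625:
  x_1 = (0.8000·40 + 0.3250·70 + 0.0625·140) / 0.660625 = 63.50 / 0.660625 ≈ 96.12
  x_2 = (0.3675·40 + 0.8925·70 + 0.0700·140) / 0.660625 = 86.975 / 0.660625 ≈ 131.66
  x_3 = (0.2150·40 + 0.2525·70 + 0.7600·140) / 0.660625 = 132.675 / 0.660625 ≈ 200.83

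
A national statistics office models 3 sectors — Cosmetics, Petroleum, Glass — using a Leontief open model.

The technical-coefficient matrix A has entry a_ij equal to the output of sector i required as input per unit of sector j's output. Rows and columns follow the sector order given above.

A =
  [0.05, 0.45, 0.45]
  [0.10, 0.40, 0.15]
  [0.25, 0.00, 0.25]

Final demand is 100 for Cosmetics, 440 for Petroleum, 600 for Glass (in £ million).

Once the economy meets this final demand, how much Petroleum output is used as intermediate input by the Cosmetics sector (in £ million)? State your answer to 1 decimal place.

I − A =
  [   0.95    -0.45    -0.45]
  [  -0.10     0.60    -0.15]
  [  -0.25     0.00     0.75]
Cofactors of I−A, C_ij = (−1)^(i+j)·(minor ij) (rows/columns in the sector order above):
  C_11 = (0.60)(0.75) − (-0.15)(0.00) = 0.4500
  C_12 = −[(-0.10)(0.75) − (-0.15)(-0.25)] = 0.1125
  C_13 = (-0.10)(0.00) − (0.60)(-0.25) = 0.1500
  C_21 = −[(-0.45)(0.75) − (-0.45)(0.00)] = 0.3375
  C_22 = (0.95)(0.75) − (-0.45)(-0.25) = 0.6000
  C_23 = −[(0.95)(0.00) − (-0.45)(-0.25)] = 0.1125
  C_31 = (-0.45)(-0.15) − (-0.45)(0.60) = 0.3375
  C_32 = −[(0.95)(-0.15) − (-0.45)(-0.10)] = 0.1875
  C_33 = (0.95)(0.60) − (-0.45)(-0.10) = 0.5250
det(I−A) = Σ_j (I−A)_1j·C_1j = (0.95)(0.4500) + (-0.45)(0.1125) + (-0.45)(0.1500) = 0.309375
adj(I−A) = Cᵀ =
  [ 0.4500   0.3375   0.3375]
  [ 0.1125   0.6000   0.1875]
  [ 0.1500   0.1125   0.5250]
(I − A)⁻¹ = adj(I−A) / det(I−A) ≈
  [   1.4545     1.0909     1.0909]
  [   0.3636     1.9394     0.6061]
  [   0.4848     0.3636     1.6970]
First solve x = (I − A)⁻¹ d = adj(I−A)·d / det(I−A); in particular x_C = (0.4500·100 + 0.3375·440 + 0.3375·600) / 0.309375 = 396.00 / 0.309375 = 1280.000.
Intermediate flow from P to C: z_PC = a_PC · x_C = 0.10 × 396.00 / 0.309375 = 39.60 / 0.309375 = 128.0.

z_PC = 128.0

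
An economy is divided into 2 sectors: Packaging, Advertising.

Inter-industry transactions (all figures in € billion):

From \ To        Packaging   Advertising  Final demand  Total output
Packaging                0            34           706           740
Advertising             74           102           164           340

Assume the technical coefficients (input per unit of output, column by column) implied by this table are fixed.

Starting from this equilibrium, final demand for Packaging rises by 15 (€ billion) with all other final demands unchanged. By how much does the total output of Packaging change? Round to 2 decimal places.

Technical coefficients a_ij = z_ij / X_j:
  a_PP = 0/740 = 0.00, a_AP = 74/740 = 0.10
  a_PA = 34/340 = 0.10, a_AA = 102/340 = 0.30
I − A =
  [   1.00    -0.10]
  [  -0.10     0.70]
det(I−A) = (1.00)(0.70) − (-0.10)(-0.10) = 0.6900
adj(I−A) = [[0.70, 0.10], [0.10, 1.00]]
(I − A)⁻¹ = adj(I−A) / det(I−A) ≈
  [   1.0145     0.1449]
  [   0.1449     1.4493]
Δx = (I − A)⁻¹ Δd with Δd having +15 in the Packaging component and 0 elsewhere.
So Δx_P = L_PP · (+15), where L_PP = adj(I−A)_PP / det(I−A) = 0.70 / 0.6900.
Δx_P = 0.70 × (+15) / 0.6900 = 10.50 / 0.6900 ≈ 15.22.

Δx_P = 15.22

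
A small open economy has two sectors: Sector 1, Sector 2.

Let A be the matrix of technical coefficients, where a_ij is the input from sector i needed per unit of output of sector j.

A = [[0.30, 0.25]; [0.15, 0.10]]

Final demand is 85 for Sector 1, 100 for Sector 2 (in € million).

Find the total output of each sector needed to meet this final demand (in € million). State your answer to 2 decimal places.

x_1 = 171.31, x_2 = 139.66

I − A =
  [   0.70    -0.25]
  [  -0.15     0.90]
det(I−A) = (0.70)(0.90) − (-0.25)(-0.15) = 0.5925
adj(I−A) = [[0.90, 0.25], [0.15, 0.70]]
(I − A)⁻¹ = adj(I−A) / det(I−A) ≈
  [   1.5190     0.4219]
  [   0.2532     1.1814]
x = (I − A)⁻¹ d = adj(I−A)·d / det(I−A), with det(I−A) = 0.5925:
  x_1 = (0.90·85 + 0.25·100) / 0.5925 = 101.50 / 0.5925 ≈ 171.31
  x_2 = (0.15·85 + 0.70·100) / 0.5925 = 82.75 / 0.5925 ≈ 139.66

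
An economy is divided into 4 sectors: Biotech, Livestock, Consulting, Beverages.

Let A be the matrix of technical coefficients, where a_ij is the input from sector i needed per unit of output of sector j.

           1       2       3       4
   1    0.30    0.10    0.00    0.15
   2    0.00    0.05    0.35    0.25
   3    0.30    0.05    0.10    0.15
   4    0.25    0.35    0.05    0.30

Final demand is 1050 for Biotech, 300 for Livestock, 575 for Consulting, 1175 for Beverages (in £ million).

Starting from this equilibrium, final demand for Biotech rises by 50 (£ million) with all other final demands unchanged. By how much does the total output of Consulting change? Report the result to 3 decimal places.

I − A =
  [   0.70    -0.10     0.00    -0.15]
  [   0.00     0.95    -0.35    -0.25]
  [  -0.30    -0.05     0.90    -0.15]
  [  -0.25    -0.35    -0.05     0.70]
Compute the cofactors C_ij = (−1)^(i+j)·(3×3 minor ij) of I−A; the adjugate is their transpose:
adj(I−A) = Cᵀ =
  [ 0.481375   0.109875   0.051250   0.153375]
  [ 0.146625   0.399750   0.167125   0.210000]
  [ 0.212000   0.099875   0.362375   0.158750]
  [ 0.260375   0.246250   0.127750   0.575750]
det(I−A) = Σ_j (I−A)_1j·C_1j = (0.70)(0.481375) + (-0.10)(0.146625) + (0.00)(0.212000) + (-0.15)(0.260375) = 0.28324375
(I − A)⁻¹ = adj(I−A) / det(I−A) ≈
  [   1.6995     0.3879     0.1809     0.5415]
  [   0.5177     1.4113     0.5900     0.7414]
  [   0.7485     0.3526     1.2794     0.5605]
  [   0.9193     0.8694     0.4510     2.0327]
Δx = (I − A)⁻¹ Δd with Δd having +50 in the Biotech component and 0 elsewhere.
So Δx_3 = L_31 · (+50), where L_31 = adj(I−A)_31 / det(I−A) = 0.212000 / 0.28324375.
Δx_3 = 0.212000 × (+50) / 0.28324375 = 10.60 / 0.28324375 ≈ 37.424.

Δx_3 = 37.424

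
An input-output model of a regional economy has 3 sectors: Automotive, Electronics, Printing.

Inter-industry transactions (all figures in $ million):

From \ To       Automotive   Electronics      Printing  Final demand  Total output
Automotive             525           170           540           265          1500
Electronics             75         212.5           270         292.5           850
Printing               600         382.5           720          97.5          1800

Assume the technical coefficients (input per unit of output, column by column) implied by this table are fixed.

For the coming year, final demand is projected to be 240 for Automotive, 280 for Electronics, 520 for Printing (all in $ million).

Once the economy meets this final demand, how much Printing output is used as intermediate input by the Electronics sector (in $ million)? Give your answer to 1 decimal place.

Technical coefficients a_ij = z_ij / X_j:
  a_11 = 525/1500 = 0.35, a_21 = 75/1500 = 0.05, a_31 = 600/1500 = 0.40
  a_12 = 170/850 = 0.20, a_22 = 212.5/850 = 0.25, a_32 = 382.5/850 = 0.45
  a_13 = 540/1800 = 0.30, a_23 = 270/1800 = 0.15, a_33 = 720/1800 = 0.40
I − A =
  [   0.65    -0.20    -0.30]
  [  -0.05     0.75    -0.15]
  [  -0.40    -0.45     0.60]
Cofactors of I−A, C_ij = (−1)^(i+j)·(minor ij) (rows/columns in the sector order above):
  C_11 = (0.75)(0.60) − (-0.15)(-0.45) = 0.3825
  C_12 = −[(-0.05)(0.60) − (-0.15)(-0.40)] = 0.0900
  C_13 = (-0.05)(-0.45) − (0.75)(-0.40) = 0.3225
  C_21 = −[(-0.20)(0.60) − (-0.30)(-0.45)] = 0.2550
  C_22 = (0.65)(0.60) − (-0.30)(-0.40) = 0.2700
  C_23 = −[(0.65)(-0.45) − (-0.20)(-0.40)] = 0.3725
  C_31 = (-0.20)(-0.15) − (-0.30)(0.75) = 0.2550
  C_32 = −[(0.65)(-0.15) − (-0.30)(-0.05)] = 0.1125
  C_33 = (0.65)(0.75) − (-0.20)(-0.05) = 0.4775
det(I−A) = Σ_j (I−A)_1j·C_1j = (0.65)(0.3825) + (-0.20)(0.0900) + (-0.30)(0.3225) = 0.133875
adj(I−A) = Cᵀ =
  [ 0.3825   0.2550   0.2550]
  [ 0.0900   0.2700   0.1125]
  [ 0.3225   0.3725   0.4775]
(I − A)⁻¹ = adj(I−A) / det(I−A) ≈
  [   2.8571     1.9048     1.9048]
  [   0.6723     2.0168     0.8403]
  [   2.4090     2.7824     3.5668]
First solve x = (I − A)⁻¹ d = adj(I−A)·d / det(I−A); in particular x_2 = (0.0900·240 + 0.2700·280 + 0.1125·520) / 0.133875 = 155.70 / 0.133875 ≈ 1163.025.
Intermediate flow from 3 to 2: z_32 = a_32 · x_2 = 0.45 × 155.70 / 0.133875 = 70.065 / 0.133875 ≈ 523.4.

z_32 = 523.4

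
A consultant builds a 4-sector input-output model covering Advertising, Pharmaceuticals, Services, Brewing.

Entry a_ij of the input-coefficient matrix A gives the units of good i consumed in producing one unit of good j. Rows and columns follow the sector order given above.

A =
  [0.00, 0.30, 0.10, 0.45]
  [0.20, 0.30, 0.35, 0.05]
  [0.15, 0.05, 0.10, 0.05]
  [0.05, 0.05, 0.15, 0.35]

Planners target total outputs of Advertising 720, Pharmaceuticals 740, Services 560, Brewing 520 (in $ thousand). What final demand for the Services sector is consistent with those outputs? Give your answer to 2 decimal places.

I − A =
  [   1.00    -0.30    -0.10    -0.45]
  [  -0.20     0.70    -0.35    -0.05]
  [  -0.15    -0.05     0.90    -0.05]
  [  -0.05    -0.05    -0.15     0.65]
d = (I − A) x:
  d_A = (+1.00)·720 + (-0.30)·740 + (-0.10)·560 + (-0.45)·520 = 208.00
  d_P = (-0.20)·720 + (+0.70)·740 + (-0.35)·560 + (-0.05)·520 = 152.00
  d_S = (-0.15)·720 + (-0.05)·740 + (+0.90)·560 + (-0.05)·520 = 333.00
  d_B = (-0.05)·720 + (-0.05)·740 + (-0.15)·560 + (+0.65)·520 = 181.00

d_S = 333.00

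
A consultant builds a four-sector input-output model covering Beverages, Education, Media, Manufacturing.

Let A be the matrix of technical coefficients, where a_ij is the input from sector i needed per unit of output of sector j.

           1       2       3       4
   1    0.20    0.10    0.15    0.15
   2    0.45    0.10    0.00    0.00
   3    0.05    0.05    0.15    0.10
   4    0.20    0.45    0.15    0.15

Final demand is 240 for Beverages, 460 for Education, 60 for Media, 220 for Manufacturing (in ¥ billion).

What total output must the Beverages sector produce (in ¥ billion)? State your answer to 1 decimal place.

x_1 = 616.6

I − A =
  [   0.80    -0.10    -0.15    -0.15]
  [  -0.45     0.90     0.00     0.00]
  [  -0.05    -0.05     0.85    -0.10]
  [  -0.20    -0.45    -0.15     0.85]
Compute the cofactors C_ij = (−1)^(i+j)·(3×3 minor ij) of I−A; the adjugate is their transpose:
adj(I−A) = Cᵀ =
  [ 0.636750   0.142375   0.135000   0.128250]
  [ 0.318375   0.530000   0.067500   0.064125]
  [ 0.095625   0.078125   0.516375   0.077625]
  [ 0.335250   0.327875   0.158625   0.563625]
det(I−A) = Σ_j (I−A)_1j·C_1j = (0.80)(0.636750) + (-0.10)(0.318375) + (-0.15)(0.095625) + (-0.15)(0.335250) = 0.41293125
(I − A)⁻¹ = adj(I−A) / det(I−A) ≈
  [   1.5420     0.3448     0.3269     0.3106]
  [   0.7710     1.2835     0.1635     0.1553]
  [   0.2316     0.1892     1.2505     0.1880]
  [   0.8119     0.7940     0.3841     1.3649]
x = (I − A)⁻¹ d = adj(I−A)·d / det(I−A), with det(I−A) = 0.41293125:
  x_1 = (0.636750·240 + 0.142375·460 + 0.135000·60 + 0.128250·220) / 0.41293125 = 254.6275 / 0.41293125 ≈ 616.6
  x_2 = (0.318375·240 + 0.530000·460 + 0.067500·60 + 0.064125·220) / 0.41293125 = 338.3675 / 0.41293125 ≈ 819.4
  x_3 = (0.095625·240 + 0.078125·460 + 0.516375·60 + 0.077625·220) / 0.41293125 = 106.9475 / 0.41293125 ≈ 259.0
  x_4 = (0.335250·240 + 0.327875·460 + 0.158625·60 + 0.563625·220) / 0.41293125 = 364.7975 / 0.41293125 ≈ 883.4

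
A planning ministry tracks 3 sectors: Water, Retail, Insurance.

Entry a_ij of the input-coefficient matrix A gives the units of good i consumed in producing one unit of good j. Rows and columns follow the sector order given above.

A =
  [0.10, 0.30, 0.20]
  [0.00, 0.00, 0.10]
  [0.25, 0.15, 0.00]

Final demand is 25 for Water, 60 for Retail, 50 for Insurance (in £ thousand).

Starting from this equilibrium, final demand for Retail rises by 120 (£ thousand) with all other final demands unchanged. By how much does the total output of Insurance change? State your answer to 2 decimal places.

Δx_3 = 30.40

I − A =
  [   0.90    -0.30    -0.20]
  [   0.00     1.00    -0.10]
  [  -0.25    -0.15     1.00]
Cofactors of I−A, C_ij = (−1)^(i+j)·(minor ij) (rows/columns in the sector order above):
  C_11 = (1.00)(1.00) − (-0.10)(-0.15) = 0.9850
  C_12 = −[(0.00)(1.00) − (-0.10)(-0.25)] = 0.0250
  C_13 = (0.00)(-0.15) − (1.00)(-0.25) = 0.2500
  C_21 = −[(-0.30)(1.00) − (-0.20)(-0.15)] = 0.3300
  C_22 = (0.90)(1.00) − (-0.20)(-0.25) = 0.8500
  C_23 = −[(0.90)(-0.15) − (-0.30)(-0.25)] = 0.2100
  C_31 = (-0.30)(-0.10) − (-0.20)(1.00) = 0.2300
  C_32 = −[(0.90)(-0.10) − (-0.20)(0.00)] = 0.0900
  C_33 = (0.90)(1.00) − (-0.30)(0.00) = 0.9000
det(I−A) = Σ_j (I−A)_1j·C_1j = (0.90)(0.9850) + (-0.30)(0.0250) + (-0.20)(0.2500) = 0.8290
adj(I−A) = Cᵀ =
  [ 0.9850   0.3300   0.2300]
  [ 0.0250   0.8500   0.0900]
  [ 0.2500   0.2100   0.9000]
(I − A)⁻¹ = adj(I−A) / det(I−A) ≈
  [   1.1882     0.3981     0.2774]
  [   0.0302     1.0253     0.1086]
  [   0.3016     0.2533     1.0856]
Δx = (I − A)⁻¹ Δd with Δd having +120 in the Retail component and 0 elsewhere.
So Δx_3 = L_32 · (+120), where L_32 = adj(I−A)_32 / det(I−A) = 0.2100 / 0.8290.
Δx_3 = 0.2100 × (+120) / 0.8290 = 25.20 / 0.8290 ≈ 30.40.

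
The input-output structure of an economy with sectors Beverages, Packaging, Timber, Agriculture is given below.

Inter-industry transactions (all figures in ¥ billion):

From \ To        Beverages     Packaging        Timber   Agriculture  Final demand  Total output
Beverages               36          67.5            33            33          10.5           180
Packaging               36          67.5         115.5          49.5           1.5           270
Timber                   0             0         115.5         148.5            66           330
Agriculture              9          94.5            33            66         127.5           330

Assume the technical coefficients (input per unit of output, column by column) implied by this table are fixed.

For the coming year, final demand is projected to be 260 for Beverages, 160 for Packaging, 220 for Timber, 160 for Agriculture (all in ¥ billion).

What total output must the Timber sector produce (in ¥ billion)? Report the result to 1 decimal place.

x_3 = 903.8

Technical coefficients a_ij = z_ij / X_j:
  a_11 = 36/180 = 0.20, a_21 = 36/180 = 0.20, a_31 = 0/180 = 0.00, a_41 = 9/180 = 0.05
  a_12 = 67.5/270 = 0.25, a_22 = 67.5/270 = 0.25, a_32 = 0/270 = 0.00, a_42 = 94.5/270 = 0.35
  a_13 = 33/330 = 0.10, a_23 = 115.5/330 = 0.35, a_33 = 115.5/330 = 0.35, a_43 = 33/330 = 0.10
  a_14 = 33/330 = 0.10, a_24 = 49.5/330 = 0.15, a_34 = 148.5/330 = 0.45, a_44 = 66/330 = 0.20
I − A =
  [   0.80    -0.25    -0.10    -0.10]
  [  -0.20     0.75    -0.35    -0.15]
  [   0.00     0.00     0.65    -0.45]
  [  -0.05    -0.35    -0.10     0.80]
Compute the cofactors C_ij = (−1)^(i+j)·(3×3 minor ij) of I−A; the adjugate is their transpose:
adj(I−A) = Cᵀ =
  [ 0.267000   0.157250   0.148250   0.146250]
  [ 0.107750   0.374500   0.253000   0.226000]
  [ 0.048375   0.131625   0.385375   0.247500]
  [ 0.069875   0.190125   0.168125   0.357500]
det(I−A) = Σ_j (I−A)_1j·C_1j = (0.80)(0.267000) + (-0.25)(0.107750) + (-0.10)(0.048375) + (-0.10)(0.069875) = 0.1748375
(I − A)⁻¹ = adj(I−A) / det(I−A) ≈
  [   1.5271     0.8994     0.8479     0.8365]
  [   0.6163     2.1420     1.4471     1.2926]
  [   0.2767     0.7528     2.2042     1.4156]
  [   0.3997     1.0874     0.9616     2.0448]
x = (I − A)⁻¹ d = adj(I−A)·d / det(I−A), with det(I−A) = 0.1748375:
  x_1 = (0.267000·260 + 0.157250·160 + 0.148250·220 + 0.146250·160) / 0.1748375 = 150.595 / 0.1748375 ≈ 861.3
  x_2 = (0.107750·260 + 0.374500·160 + 0.253000·220 + 0.226000·160) / 0.1748375 = 179.755 / 0.1748375 ≈ 1028.1
  x_3 = (0.048375·260 + 0.131625·160 + 0.385375·220 + 0.247500·160) / 0.1748375 = 158.02 / 0.1748375 ≈ 903.8
  x_4 = (0.069875·260 + 0.190125·160 + 0.168125·220 + 0.357500·160) / 0.1748375 = 142.775 / 0.1748375 ≈ 816.6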